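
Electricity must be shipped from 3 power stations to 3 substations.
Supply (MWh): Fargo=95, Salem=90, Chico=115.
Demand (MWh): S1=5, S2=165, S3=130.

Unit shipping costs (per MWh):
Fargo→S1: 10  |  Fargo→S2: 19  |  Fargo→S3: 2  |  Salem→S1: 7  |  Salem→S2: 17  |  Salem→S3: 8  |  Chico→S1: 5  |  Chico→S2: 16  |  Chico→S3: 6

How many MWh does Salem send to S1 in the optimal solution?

0

Solving gives:
  Fargo→S3: 95 × 2 = 190
  Salem→S2: 90 × 17 = 1530
  Chico→S1: 5 × 5 = 25
  Chico→S2: 75 × 16 = 1200
  Chico→S3: 35 × 6 = 210
Total cost = 3155.
The route Salem→S1 is not used.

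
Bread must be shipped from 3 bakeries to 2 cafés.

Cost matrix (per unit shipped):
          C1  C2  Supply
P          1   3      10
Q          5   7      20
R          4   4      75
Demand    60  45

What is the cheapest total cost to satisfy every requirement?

410

An optimal shipping plan:
  P–C1: 10 × 1 = 10
  Q–C1: 20 × 5 = 100
  R–C1: 30 × 4 = 120
  R–C2: 45 × 4 = 180
Total = 10 + 100 + 120 + 180 = 410.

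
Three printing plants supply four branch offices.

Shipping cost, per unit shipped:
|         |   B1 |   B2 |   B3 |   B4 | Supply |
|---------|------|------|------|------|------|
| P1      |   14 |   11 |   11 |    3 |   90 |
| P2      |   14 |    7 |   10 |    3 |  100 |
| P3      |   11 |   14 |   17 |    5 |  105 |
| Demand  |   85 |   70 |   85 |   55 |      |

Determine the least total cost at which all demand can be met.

A cheapest plan:
  P1–B3: 55 × 11 = 605
  P1–B4: 35 × 3 = 105
  P2–B2: 70 × 7 = 490
  P2–B3: 30 × 10 = 300
  P3–B1: 85 × 11 = 935
  P3–B4: 20 × 5 = 100
Total = 605 + 105 + 490 + 300 + 935 + 100 = 2535.

2535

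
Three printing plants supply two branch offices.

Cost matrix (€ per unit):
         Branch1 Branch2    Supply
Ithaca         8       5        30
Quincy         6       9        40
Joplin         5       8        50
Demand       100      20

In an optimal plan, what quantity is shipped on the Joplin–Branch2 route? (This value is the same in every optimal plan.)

0

Solving gives:
  Ithaca–Branch1: 10 boxes
  Ithaca–Branch2: 20 boxes
  Quincy–Branch1: 40 boxes
  Joplin–Branch1: 50 boxes
Total cost = €670.
The route Joplin→Branch2 is not used.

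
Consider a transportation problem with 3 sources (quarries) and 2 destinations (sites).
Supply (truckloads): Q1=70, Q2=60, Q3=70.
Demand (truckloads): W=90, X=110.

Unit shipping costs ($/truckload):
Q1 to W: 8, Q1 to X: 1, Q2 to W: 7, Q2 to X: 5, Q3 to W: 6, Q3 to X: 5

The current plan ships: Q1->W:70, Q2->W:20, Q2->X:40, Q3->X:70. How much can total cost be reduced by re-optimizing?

420

Current plan cost = 70·8 + 20·7 + 40·5 + 70·5 = $1250.
Optimal plan:
  Q1→X: 70 × $1 = $70
  Q2→W: 20 × $7 = $140
  Q2→X: 40 × $5 = $200
  Q3→W: 70 × $6 = $420
Optimal cost = $830.
Saving = 1250 − 830 = $420.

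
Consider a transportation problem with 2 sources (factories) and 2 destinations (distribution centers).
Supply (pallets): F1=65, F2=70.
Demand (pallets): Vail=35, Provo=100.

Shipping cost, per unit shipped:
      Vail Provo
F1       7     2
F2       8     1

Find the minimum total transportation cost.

A cheapest plan:
  F1 to Vail: 35 × 7 = 245
  F1 to Provo: 30 × 2 = 60
  F2 to Provo: 70 × 1 = 70
Total = 245 + 60 + 70 = 375.

375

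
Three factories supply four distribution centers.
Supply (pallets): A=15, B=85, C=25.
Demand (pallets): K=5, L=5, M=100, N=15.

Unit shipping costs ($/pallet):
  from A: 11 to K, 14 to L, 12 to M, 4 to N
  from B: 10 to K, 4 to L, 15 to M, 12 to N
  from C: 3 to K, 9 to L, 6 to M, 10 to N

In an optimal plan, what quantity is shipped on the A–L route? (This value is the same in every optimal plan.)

0

The minimum-cost plan:
  A->N: 15 pallets
  B->K: 5 pallets
  B->L: 5 pallets
  B->M: 75 pallets
  C->M: 25 pallets
Total cost = $1405.
The route A→L is not used.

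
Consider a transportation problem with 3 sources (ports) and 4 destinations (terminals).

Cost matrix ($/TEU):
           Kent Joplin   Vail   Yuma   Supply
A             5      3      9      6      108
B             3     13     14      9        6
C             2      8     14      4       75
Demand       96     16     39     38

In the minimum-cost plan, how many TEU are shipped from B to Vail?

0

Solving gives:
  A->Kent: 15 × $5 = $75
  A->Joplin: 16 × $3 = $48
  A->Vail: 39 × $9 = $351
  A->Yuma: 38 × $6 = $228
  B->Kent: 6 × $3 = $18
  C->Kent: 75 × $2 = $150
Total cost = $870.
The route B→Vail is not used.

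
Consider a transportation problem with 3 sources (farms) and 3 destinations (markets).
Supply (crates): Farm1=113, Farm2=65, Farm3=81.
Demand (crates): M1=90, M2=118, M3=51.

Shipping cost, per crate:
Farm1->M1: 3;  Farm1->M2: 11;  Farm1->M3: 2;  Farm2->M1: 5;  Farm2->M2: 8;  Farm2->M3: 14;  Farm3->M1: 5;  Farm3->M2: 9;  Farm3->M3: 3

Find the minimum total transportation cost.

One minimum-cost allocation:
  Farm1–M1: 90 × 3 = 270
  Farm1–M3: 23 × 2 = 46
  Farm2–M2: 65 × 8 = 520
  Farm3–M2: 53 × 9 = 477
  Farm3–M3: 28 × 3 = 84
Total = 270 + 46 + 520 + 477 + 84 = 1397.

1397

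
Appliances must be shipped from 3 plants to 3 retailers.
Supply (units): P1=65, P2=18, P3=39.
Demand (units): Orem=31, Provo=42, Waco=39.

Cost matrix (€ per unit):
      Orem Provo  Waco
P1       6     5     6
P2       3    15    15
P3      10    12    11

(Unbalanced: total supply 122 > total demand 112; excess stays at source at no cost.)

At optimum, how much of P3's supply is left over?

10

An optimal plan:
  P1–Provo: 42 × €5 = €210
  P1–Waco: 23 × €6 = €138
  P2–Orem: 18 × €3 = €54
  P3–Orem: 13 × €10 = €130
  P3–Waco: 16 × €11 = €176
Total cost = €708.
P3 ships 29 of its 39, leaving 10.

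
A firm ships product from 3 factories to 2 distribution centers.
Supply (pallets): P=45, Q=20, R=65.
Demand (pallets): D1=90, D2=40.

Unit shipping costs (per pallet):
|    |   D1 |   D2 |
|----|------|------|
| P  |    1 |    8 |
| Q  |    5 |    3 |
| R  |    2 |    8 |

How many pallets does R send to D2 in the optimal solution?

20

Solving gives:
  P to D1: 45 × 1 = 45
  Q to D2: 20 × 3 = 60
  R to D1: 45 × 2 = 90
  R to D2: 20 × 8 = 160
Total cost = 355.
So R→D2 carries 20 pallets.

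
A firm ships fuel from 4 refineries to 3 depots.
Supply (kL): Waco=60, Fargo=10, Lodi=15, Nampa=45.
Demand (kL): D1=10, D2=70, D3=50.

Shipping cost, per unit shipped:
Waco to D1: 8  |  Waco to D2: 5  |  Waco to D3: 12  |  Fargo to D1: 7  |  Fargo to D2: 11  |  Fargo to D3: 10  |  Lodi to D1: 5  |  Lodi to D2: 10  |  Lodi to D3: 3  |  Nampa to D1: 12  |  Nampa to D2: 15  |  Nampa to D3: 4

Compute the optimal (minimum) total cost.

655

An optimal shipping plan:
  Waco–D2: 60 kL
  Fargo–D2: 10 kL
  Lodi–D1: 10 kL
  Lodi–D3: 5 kL
  Nampa–D3: 45 kL
Total cost = 655.
(Supply check: Waco ships 60; Fargo ships 10; Lodi ships 15; Nampa ships 45.)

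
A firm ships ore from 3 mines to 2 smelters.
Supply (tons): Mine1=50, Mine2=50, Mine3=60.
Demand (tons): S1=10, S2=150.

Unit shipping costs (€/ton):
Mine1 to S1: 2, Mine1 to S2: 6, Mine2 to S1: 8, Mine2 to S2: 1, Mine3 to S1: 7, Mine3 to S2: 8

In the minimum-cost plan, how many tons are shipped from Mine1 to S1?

Optimal shipments:
  Mine1->S1: 10 tons
  Mine1->S2: 40 tons
  Mine2->S2: 50 tons
  Mine3->S2: 60 tons
Total cost = €790.
So Mine1→S1 carries 10 tons.

10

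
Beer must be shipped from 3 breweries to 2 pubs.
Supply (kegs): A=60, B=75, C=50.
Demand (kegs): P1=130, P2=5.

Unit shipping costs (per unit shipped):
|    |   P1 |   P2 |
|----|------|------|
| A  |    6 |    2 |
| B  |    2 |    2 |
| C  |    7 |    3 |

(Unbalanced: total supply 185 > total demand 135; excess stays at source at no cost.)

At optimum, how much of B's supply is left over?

0

Minimum-cost shipments:
  A to P1: 55 × 6 = 330
  A to P2: 5 × 2 = 10
  B to P1: 75 × 2 = 150
Total cost = 490.
B ships 75 of its 75, leaving 0.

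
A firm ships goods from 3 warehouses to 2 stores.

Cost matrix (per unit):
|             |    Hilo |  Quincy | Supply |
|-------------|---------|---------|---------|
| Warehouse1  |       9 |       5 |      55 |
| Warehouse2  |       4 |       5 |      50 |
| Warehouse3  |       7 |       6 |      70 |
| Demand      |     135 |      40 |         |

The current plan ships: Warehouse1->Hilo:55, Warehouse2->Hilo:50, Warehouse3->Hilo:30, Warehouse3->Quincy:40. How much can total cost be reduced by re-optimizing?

Current plan cost = 55·9 + 50·4 + 30·7 + 40·6 = 1145.
Optimal plan:
  Warehouse1–Hilo: 15 × 9 = 135
  Warehouse1–Quincy: 40 × 5 = 200
  Warehouse2–Hilo: 50 × 4 = 200
  Warehouse3–Hilo: 70 × 7 = 490
Optimal cost = 1025.
Saving = 1145 − 1025 = 120.

120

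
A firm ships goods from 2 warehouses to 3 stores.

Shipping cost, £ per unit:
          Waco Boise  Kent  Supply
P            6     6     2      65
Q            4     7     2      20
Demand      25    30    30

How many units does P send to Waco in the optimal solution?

5

Solving gives:
  P to Waco: 5 × £6 = £30
  P to Boise: 30 × £6 = £180
  P to Kent: 30 × £2 = £60
  Q to Waco: 20 × £4 = £80
Total cost = £350.
So P→Waco carries 5 units.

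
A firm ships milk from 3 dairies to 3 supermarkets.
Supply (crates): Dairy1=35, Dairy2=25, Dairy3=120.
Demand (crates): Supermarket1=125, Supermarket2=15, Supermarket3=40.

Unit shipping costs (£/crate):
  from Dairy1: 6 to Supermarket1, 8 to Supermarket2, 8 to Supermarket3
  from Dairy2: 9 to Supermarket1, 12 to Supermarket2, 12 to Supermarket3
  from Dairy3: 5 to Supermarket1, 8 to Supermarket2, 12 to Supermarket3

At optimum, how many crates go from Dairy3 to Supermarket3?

The minimum-cost plan:
  Dairy1–Supermarket3: 35 × £8 = £280
  Dairy2–Supermarket1: 20 × £9 = £180
  Dairy2–Supermarket3: 5 × £12 = £60
  Dairy3–Supermarket1: 105 × £5 = £525
  Dairy3–Supermarket2: 15 × £8 = £120
Total cost = £1165.
The route Dairy3→Supermarket3 is not used.

0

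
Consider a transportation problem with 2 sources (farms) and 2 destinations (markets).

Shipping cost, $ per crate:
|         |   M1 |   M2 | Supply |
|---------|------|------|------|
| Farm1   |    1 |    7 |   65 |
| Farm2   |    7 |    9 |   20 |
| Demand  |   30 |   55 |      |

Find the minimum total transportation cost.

A cheapest plan:
  Farm1 to M1: 30 × $1 = $30
  Farm1 to M2: 35 × $7 = $245
  Farm2 to M2: 20 × $9 = $180
Total = 30 + 245 + 180 = $455.

455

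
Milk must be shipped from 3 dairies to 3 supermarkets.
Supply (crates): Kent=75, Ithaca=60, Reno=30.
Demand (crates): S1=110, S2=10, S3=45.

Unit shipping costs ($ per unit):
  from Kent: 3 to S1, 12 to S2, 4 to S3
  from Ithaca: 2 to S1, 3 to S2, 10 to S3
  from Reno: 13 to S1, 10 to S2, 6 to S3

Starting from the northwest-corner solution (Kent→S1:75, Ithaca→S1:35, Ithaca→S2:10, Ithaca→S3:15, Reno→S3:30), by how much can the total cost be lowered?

Current plan cost = 75·3 + 35·2 + 10·3 + 15·10 + 30·6 = $655.
Optimal plan:
  Kent→S1: 60 × $3 = $180
  Kent→S3: 15 × $4 = $60
  Ithaca→S1: 50 × $2 = $100
  Ithaca→S2: 10 × $3 = $30
  Reno→S3: 30 × $6 = $180
Optimal cost = $550.
Saving = 655 − 550 = $105.

105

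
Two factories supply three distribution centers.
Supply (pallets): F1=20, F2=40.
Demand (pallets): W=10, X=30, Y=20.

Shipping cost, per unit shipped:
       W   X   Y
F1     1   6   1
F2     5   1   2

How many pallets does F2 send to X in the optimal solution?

The minimum-cost plan:
  F1→W: 10 × 1 = 10
  F1→Y: 10 × 1 = 10
  F2→X: 30 × 1 = 30
  F2→Y: 10 × 2 = 20
Total cost = 70.
So F2→X carries 30 pallets.

30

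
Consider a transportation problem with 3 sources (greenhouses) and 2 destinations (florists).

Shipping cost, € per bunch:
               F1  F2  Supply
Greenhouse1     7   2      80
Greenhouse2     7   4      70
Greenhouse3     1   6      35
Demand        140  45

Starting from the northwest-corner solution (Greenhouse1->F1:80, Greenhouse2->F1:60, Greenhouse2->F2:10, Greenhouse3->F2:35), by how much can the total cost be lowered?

370

Current plan cost = 80·7 + 60·7 + 10·4 + 35·6 = €1230.
Optimal plan:
  Greenhouse1->F1: 35 × €7 = €245
  Greenhouse1->F2: 45 × €2 = €90
  Greenhouse2->F1: 70 × €7 = €490
  Greenhouse3->F1: 35 × €1 = €35
Optimal cost = €860.
Saving = 1230 − 860 = €370.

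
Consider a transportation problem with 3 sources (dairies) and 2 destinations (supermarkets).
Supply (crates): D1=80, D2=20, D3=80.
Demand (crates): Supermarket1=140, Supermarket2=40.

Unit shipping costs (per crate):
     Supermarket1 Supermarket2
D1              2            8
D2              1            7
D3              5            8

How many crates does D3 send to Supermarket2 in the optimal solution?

40

Optimal shipments:
  D1–Supermarket1: 80 crates
  D2–Supermarket1: 20 crates
  D3–Supermarket1: 40 crates
  D3–Supermarket2: 40 crates
Total cost = 700.
So D3→Supermarket2 carries 40 crates.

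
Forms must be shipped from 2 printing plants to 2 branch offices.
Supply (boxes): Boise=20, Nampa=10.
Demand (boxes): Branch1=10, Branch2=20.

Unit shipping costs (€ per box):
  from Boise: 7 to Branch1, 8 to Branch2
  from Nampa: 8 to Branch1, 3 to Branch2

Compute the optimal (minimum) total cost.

180

One minimum-cost allocation:
  Boise→Branch1: 10 × €7 = €70
  Boise→Branch2: 10 × €8 = €80
  Nampa→Branch2: 10 × €3 = €30
Total = 70 + 80 + 30 = €180.
(Supply check: Boise ships 20; Nampa ships 10.)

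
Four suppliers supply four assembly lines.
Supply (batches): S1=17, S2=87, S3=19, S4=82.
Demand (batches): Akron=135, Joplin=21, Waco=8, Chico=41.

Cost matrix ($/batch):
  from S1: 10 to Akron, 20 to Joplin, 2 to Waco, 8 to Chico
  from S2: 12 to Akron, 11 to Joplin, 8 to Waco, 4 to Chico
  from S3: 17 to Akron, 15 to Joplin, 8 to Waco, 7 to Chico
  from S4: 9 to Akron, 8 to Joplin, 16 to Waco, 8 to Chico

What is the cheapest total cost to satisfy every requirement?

An optimal shipping plan:
  S1 to Akron: 9 × $10 = $90
  S1 to Waco: 8 × $2 = $16
  S2 to Akron: 65 × $12 = $780
  S2 to Chico: 22 × $4 = $88
  S3 to Chico: 19 × $7 = $133
  S4 to Akron: 61 × $9 = $549
  S4 to Joplin: 21 × $8 = $168
Total = 90 + 16 + 780 + 88 + 133 + 549 + 168 = $1824.

1824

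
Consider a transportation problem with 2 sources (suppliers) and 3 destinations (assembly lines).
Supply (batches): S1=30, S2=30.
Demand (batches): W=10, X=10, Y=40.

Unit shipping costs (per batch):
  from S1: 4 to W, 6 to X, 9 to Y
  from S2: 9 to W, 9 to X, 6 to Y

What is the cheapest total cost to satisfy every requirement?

A cheapest plan:
  S1 to W: 10 batches
  S1 to X: 10 batches
  S1 to Y: 10 batches
  S2 to Y: 30 batches
Total cost = 370.
(Supply check: S1 ships 30; S2 ships 30.)

370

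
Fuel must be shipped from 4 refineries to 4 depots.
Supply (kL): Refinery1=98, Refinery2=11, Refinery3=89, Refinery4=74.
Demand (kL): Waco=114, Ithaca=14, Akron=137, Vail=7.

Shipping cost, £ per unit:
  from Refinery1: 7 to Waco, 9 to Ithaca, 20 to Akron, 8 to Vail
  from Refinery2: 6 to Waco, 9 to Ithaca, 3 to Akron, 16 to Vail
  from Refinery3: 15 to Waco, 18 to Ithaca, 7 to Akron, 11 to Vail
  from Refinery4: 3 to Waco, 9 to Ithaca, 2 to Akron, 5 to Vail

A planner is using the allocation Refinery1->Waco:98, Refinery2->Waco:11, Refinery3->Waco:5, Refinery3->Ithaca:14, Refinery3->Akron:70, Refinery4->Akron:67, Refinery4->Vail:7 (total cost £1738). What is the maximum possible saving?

Current plan cost = 98·7 + 11·6 + 5·15 + 14·18 + 70·7 + 67·2 + 7·5 = £1738.
Optimal plan:
  Refinery1–Waco: 77 × £7 = £539
  Refinery1–Ithaca: 14 × £9 = £126
  Refinery1–Vail: 7 × £8 = £56
  Refinery2–Akron: 11 × £3 = £33
  Refinery3–Akron: 89 × £7 = £623
  Refinery4–Waco: 37 × £3 = £111
  Refinery4–Akron: 37 × £2 = £74
Optimal cost = £1562.
Saving = 1738 − 1562 = £176.

176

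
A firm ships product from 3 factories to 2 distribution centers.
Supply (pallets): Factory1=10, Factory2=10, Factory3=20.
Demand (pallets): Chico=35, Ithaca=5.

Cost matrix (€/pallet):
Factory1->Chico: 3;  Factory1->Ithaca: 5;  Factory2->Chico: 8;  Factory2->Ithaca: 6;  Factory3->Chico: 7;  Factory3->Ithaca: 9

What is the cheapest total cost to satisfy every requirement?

240

One minimum-cost allocation:
  Factory1 to Chico: 10 × €3 = €30
  Factory2 to Chico: 5 × €8 = €40
  Factory2 to Ithaca: 5 × €6 = €30
  Factory3 to Chico: 20 × €7 = €140
Total = 30 + 40 + 30 + 140 = €240.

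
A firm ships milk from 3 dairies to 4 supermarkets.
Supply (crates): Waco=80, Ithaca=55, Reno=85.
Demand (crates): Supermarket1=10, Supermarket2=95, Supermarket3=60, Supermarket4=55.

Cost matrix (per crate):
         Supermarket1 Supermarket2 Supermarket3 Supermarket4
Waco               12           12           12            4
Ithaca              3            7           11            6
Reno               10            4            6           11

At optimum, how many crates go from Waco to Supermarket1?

Solving gives:
  Waco->Supermarket3: 25 × 12 = 300
  Waco->Supermarket4: 55 × 4 = 220
  Ithaca->Supermarket1: 10 × 3 = 30
  Ithaca->Supermarket2: 45 × 7 = 315
  Reno->Supermarket2: 50 × 4 = 200
  Reno->Supermarket3: 35 × 6 = 210
Total cost = 1275.
The route Waco→Supermarket1 is not used.

0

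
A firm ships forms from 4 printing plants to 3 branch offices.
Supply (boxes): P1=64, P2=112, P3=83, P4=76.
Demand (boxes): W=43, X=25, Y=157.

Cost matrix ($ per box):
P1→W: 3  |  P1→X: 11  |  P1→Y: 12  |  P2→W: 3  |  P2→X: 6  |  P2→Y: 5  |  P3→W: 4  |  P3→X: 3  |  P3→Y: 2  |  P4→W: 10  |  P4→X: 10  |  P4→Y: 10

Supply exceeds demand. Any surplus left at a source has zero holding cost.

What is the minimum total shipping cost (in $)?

815

An optimal shipping plan:
  P1 to W: 43 × $3 = $129
  P2 to X: 25 × $6 = $150
  P2 to Y: 74 × $5 = $370
  P3 to Y: 83 × $2 = $166
Total = 129 + 150 + 370 + 166 = $815.
(Supply check: P1 ships 43; P2 ships 99; P3 ships 83; P4 ships 0.)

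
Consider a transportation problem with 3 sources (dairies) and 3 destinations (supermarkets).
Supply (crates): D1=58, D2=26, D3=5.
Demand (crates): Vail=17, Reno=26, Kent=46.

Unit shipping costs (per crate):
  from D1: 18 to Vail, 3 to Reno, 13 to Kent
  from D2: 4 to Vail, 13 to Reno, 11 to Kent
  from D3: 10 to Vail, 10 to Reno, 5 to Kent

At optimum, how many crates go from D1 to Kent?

The minimum-cost plan:
  D1–Reno: 26 × 3 = 78
  D1–Kent: 32 × 13 = 416
  D2–Vail: 17 × 4 = 68
  D2–Kent: 9 × 11 = 99
  D3–Kent: 5 × 5 = 25
Total cost = 686.
So D1→Kent carries 32 crates.

32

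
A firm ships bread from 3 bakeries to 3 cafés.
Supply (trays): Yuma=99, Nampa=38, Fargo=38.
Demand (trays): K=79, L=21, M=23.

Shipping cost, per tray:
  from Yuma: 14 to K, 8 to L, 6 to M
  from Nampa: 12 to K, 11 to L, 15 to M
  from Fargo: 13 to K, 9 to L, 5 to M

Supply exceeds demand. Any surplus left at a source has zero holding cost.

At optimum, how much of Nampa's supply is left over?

0

Minimum-cost shipments:
  Yuma->K: 3 × 14 = 42
  Yuma->L: 21 × 8 = 168
  Yuma->M: 23 × 6 = 138
  Nampa->K: 38 × 12 = 456
  Fargo->K: 38 × 13 = 494
Total cost = 1298.
Nampa ships 38 of its 38, leaving 0.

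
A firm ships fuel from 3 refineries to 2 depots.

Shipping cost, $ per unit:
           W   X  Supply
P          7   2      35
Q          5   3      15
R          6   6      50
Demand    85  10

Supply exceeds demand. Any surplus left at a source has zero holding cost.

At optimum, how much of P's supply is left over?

Minimum-cost shipments:
  P→W: 20 kL
  P→X: 10 kL
  Q→W: 15 kL
  R→W: 50 kL
Total cost = $535.
P ships 30 of its 35, leaving 5.

5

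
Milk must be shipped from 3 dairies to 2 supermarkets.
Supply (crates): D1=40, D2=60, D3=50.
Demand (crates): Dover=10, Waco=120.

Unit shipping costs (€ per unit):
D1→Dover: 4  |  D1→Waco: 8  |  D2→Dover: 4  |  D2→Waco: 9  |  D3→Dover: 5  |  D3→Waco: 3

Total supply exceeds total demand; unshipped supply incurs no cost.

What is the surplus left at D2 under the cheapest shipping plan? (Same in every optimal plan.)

20

Minimum-cost shipments:
  D1->Waco: 40 crates
  D2->Dover: 10 crates
  D2->Waco: 30 crates
  D3->Waco: 50 crates
Total cost = €780.
D2 ships 40 of its 60, leaving 20.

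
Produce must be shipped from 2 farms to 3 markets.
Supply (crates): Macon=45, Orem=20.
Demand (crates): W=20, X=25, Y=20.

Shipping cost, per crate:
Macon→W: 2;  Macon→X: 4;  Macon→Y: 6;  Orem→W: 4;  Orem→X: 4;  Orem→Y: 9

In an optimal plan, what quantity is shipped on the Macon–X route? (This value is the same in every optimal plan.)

5

The minimum-cost plan:
  Macon–W: 20 crates
  Macon–X: 5 crates
  Macon–Y: 20 crates
  Orem–X: 20 crates
Total cost = 260.
So Macon→X carries 5 crates.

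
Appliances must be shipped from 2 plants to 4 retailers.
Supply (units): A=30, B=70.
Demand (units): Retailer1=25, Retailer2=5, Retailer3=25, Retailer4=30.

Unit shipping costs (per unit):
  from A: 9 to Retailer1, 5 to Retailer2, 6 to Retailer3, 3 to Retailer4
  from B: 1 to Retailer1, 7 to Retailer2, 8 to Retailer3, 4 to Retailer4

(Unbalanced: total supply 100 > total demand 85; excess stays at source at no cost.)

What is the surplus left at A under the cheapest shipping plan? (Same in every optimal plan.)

An optimal plan:
  A to Retailer2: 5 × 5 = 25
  A to Retailer3: 25 × 6 = 150
  B to Retailer1: 25 × 1 = 25
  B to Retailer4: 30 × 4 = 120
Total cost = 320.
A ships 30 of its 30, leaving 0.

0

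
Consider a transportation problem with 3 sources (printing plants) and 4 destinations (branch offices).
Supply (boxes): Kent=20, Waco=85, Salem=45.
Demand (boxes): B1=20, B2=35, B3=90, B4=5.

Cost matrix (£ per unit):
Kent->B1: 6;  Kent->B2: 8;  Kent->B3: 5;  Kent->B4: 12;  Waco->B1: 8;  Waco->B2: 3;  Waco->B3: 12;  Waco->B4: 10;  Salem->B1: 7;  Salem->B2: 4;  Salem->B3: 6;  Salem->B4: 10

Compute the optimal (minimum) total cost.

985

An optimal shipping plan:
  Kent->B3: 20 × £5 = £100
  Waco->B1: 20 × £8 = £160
  Waco->B2: 35 × £3 = £105
  Waco->B3: 25 × £12 = £300
  Waco->B4: 5 × £10 = £50
  Salem->B3: 45 × £6 = £270
Total = 100 + 160 + 105 + 300 + 50 + 270 = £985.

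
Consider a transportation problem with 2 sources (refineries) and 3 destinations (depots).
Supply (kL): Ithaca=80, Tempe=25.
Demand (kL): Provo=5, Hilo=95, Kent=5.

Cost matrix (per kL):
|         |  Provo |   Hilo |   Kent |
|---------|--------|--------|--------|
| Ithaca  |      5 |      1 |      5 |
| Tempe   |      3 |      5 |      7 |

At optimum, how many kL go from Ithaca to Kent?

0

The minimum-cost plan:
  Ithaca to Hilo: 80 kL
  Tempe to Provo: 5 kL
  Tempe to Hilo: 15 kL
  Tempe to Kent: 5 kL
Total cost = 205.
The route Ithaca→Kent is not used.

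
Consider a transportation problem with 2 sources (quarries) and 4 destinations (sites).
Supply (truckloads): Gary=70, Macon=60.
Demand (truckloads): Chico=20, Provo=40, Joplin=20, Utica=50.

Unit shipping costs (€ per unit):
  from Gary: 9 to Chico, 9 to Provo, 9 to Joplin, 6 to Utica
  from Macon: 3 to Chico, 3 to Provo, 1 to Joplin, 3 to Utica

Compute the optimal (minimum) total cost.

A cheapest plan:
  Gary to Chico: 20 × €9 = €180
  Gary to Utica: 50 × €6 = €300
  Macon to Provo: 40 × €3 = €120
  Macon to Joplin: 20 × €1 = €20
Total = 180 + 300 + 120 + 20 = €620.

620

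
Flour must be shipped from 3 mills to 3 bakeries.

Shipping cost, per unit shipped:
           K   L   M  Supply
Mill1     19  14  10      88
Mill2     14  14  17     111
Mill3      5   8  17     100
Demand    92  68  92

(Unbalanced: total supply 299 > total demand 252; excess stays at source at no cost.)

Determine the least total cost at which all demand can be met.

An optimal shipping plan:
  Mill1 to M: 88 × 10 = 880
  Mill2 to L: 60 × 14 = 840
  Mill2 to M: 4 × 17 = 68
  Mill3 to K: 92 × 5 = 460
  Mill3 to L: 8 × 8 = 64
Total = 880 + 840 + 68 + 460 + 64 = 2312.

2312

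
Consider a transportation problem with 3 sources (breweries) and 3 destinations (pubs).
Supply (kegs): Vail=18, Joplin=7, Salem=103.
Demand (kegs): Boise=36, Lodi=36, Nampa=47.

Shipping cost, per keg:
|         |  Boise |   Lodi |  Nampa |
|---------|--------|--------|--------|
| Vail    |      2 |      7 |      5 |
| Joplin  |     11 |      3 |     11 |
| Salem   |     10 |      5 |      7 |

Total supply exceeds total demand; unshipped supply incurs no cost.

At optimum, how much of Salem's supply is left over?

9

Minimum-cost shipments:
  Vail–Boise: 18 × 2 = 36
  Joplin–Lodi: 7 × 3 = 21
  Salem–Boise: 18 × 10 = 180
  Salem–Lodi: 29 × 5 = 145
  Salem–Nampa: 47 × 7 = 329
Total cost = 711.
Salem ships 94 of its 103, leaving 9.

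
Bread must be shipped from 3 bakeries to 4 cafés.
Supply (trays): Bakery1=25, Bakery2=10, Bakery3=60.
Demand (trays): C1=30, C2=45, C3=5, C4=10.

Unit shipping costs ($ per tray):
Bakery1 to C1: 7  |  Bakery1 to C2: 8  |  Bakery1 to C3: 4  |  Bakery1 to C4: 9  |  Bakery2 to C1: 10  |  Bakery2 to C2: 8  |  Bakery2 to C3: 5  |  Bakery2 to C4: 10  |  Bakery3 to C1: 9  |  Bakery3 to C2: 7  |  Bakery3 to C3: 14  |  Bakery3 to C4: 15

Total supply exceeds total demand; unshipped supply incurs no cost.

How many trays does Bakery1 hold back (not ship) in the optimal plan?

0

Minimum-cost shipments:
  Bakery1–C1: 20 × $7 = $140
  Bakery1–C3: 5 × $4 = $20
  Bakery2–C4: 10 × $10 = $100
  Bakery3–C1: 10 × $9 = $90
  Bakery3–C2: 45 × $7 = $315
Total cost = $665.
Bakery1 ships 25 of its 25, leaving 0.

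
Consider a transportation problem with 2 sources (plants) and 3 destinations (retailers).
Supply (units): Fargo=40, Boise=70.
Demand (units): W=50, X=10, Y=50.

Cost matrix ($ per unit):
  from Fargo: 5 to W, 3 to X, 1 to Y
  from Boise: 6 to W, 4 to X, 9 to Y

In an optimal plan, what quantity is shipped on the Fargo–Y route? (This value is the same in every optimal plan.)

The minimum-cost plan:
  Fargo to Y: 40 × $1 = $40
  Boise to W: 50 × $6 = $300
  Boise to X: 10 × $4 = $40
  Boise to Y: 10 × $9 = $90
Total cost = $470.
So Fargo→Y carries 40 units.

40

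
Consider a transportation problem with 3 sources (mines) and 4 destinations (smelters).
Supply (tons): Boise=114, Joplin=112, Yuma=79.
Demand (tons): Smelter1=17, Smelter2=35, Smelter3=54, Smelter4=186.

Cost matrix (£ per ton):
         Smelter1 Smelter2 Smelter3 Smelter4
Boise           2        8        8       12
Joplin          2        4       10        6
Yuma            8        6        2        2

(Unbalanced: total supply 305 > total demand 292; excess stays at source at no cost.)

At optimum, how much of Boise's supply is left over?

13

Minimum-cost shipments:
  Boise→Smelter1: 17 × £2 = £34
  Boise→Smelter2: 30 × £8 = £240
  Boise→Smelter3: 54 × £8 = £432
  Joplin→Smelter2: 5 × £4 = £20
  Joplin→Smelter4: 107 × £6 = £642
  Yuma→Smelter4: 79 × £2 = £158
Total cost = £1526.
Boise ships 101 of its 114, leaving 13.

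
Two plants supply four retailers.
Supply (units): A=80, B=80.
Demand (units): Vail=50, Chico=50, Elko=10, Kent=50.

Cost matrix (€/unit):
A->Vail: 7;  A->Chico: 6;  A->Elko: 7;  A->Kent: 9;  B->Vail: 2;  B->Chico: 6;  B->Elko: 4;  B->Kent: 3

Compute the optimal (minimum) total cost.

720

An optimal shipping plan:
  A->Vail: 20 units
  A->Chico: 50 units
  A->Elko: 10 units
  B->Vail: 30 units
  B->Kent: 50 units
Total cost = €720.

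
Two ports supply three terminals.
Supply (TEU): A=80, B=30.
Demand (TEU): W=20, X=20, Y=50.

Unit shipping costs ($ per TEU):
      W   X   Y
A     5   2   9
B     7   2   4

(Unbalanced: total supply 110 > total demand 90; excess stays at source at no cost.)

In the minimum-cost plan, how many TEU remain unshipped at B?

Minimum-cost shipments:
  A to W: 20 × $5 = $100
  A to X: 20 × $2 = $40
  A to Y: 20 × $9 = $180
  B to Y: 30 × $4 = $120
Total cost = $440.
B ships 30 of its 30, leaving 0.

0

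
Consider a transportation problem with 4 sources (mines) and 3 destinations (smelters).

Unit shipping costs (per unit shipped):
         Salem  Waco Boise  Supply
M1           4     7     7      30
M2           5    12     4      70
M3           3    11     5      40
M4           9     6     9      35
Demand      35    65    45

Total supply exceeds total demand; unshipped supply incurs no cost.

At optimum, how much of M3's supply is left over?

5

An optimal plan:
  M1→Waco: 30 × 7 = 210
  M2→Boise: 45 × 4 = 180
  M3→Salem: 35 × 3 = 105
  M4→Waco: 35 × 6 = 210
Total cost = 705.
M3 ships 35 of its 40, leaving 5.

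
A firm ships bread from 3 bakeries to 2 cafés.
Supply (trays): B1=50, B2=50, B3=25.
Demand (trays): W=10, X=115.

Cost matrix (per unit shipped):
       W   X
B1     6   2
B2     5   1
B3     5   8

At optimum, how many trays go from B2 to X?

Optimal shipments:
  B1->X: 50 × 2 = 100
  B2->X: 50 × 1 = 50
  B3->W: 10 × 5 = 50
  B3->X: 15 × 8 = 120
Total cost = 320.
So B2→X carries 50 trays.

50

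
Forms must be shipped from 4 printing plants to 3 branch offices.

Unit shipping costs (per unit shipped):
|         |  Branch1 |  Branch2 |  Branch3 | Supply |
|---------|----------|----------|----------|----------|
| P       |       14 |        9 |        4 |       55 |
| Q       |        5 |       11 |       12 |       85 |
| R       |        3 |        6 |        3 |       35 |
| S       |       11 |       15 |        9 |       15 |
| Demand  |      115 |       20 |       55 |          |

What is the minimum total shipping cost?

975

Optimal allocation:
  P–Branch2: 15 × 9 = 135
  P–Branch3: 40 × 4 = 160
  Q–Branch1: 85 × 5 = 425
  R–Branch1: 30 × 3 = 90
  R–Branch2: 5 × 6 = 30
  S–Branch3: 15 × 9 = 135
Total = 135 + 160 + 425 + 90 + 30 + 135 = 975.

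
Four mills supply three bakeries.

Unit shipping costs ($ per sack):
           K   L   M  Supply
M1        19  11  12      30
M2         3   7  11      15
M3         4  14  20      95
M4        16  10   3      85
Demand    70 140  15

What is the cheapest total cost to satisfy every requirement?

A cheapest plan:
  M1 to L: 30 sacks
  M2 to L: 15 sacks
  M3 to K: 70 sacks
  M3 to L: 25 sacks
  M4 to L: 70 sacks
  M4 to M: 15 sacks
Total cost = $1810.
(Supply check: M1 ships 30; M2 ships 15; M3 ships 95; M4 ships 85.)

1810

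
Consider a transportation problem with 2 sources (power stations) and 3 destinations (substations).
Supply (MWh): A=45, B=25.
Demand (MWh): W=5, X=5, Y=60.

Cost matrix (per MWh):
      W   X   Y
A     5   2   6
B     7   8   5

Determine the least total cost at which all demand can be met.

370

Optimal allocation:
  A–W: 5 × 5 = 25
  A–X: 5 × 2 = 10
  A–Y: 35 × 6 = 210
  B–Y: 25 × 5 = 125
Total = 25 + 10 + 210 + 125 = 370.
(Supply check: A ships 45; B ships 25.)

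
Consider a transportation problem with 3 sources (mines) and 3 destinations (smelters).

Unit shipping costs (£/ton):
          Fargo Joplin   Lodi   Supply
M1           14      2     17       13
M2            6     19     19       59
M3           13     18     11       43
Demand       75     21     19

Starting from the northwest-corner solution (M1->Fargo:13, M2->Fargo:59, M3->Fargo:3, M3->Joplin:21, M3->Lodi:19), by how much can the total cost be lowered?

Current plan cost = 13·14 + 59·6 + 3·13 + 21·18 + 19·11 = £1162.
Optimal plan:
  M1–Joplin: 13 × £2 = £26
  M2–Fargo: 59 × £6 = £354
  M3–Fargo: 16 × £13 = £208
  M3–Joplin: 8 × £18 = £144
  M3–Lodi: 19 × £11 = £209
Optimal cost = £941.
Saving = 1162 − 941 = £221.

221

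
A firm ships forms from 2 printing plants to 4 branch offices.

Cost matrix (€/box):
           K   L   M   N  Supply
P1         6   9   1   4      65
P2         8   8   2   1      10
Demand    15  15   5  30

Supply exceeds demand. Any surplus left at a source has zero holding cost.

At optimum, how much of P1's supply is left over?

10

Minimum-cost shipments:
  P1→K: 15 × €6 = €90
  P1→L: 15 × €9 = €135
  P1→M: 5 × €1 = €5
  P1→N: 20 × €4 = €80
  P2→N: 10 × €1 = €10
Total cost = €320.
P1 ships 55 of its 65, leaving 10.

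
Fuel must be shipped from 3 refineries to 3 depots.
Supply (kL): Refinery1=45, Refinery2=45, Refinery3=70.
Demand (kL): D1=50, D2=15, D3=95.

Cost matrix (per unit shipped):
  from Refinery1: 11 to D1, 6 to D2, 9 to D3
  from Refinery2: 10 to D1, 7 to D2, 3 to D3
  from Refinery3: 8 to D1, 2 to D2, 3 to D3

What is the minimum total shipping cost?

Optimal allocation:
  Refinery1→D1: 45 kL
  Refinery2→D3: 45 kL
  Refinery3→D1: 5 kL
  Refinery3→D2: 15 kL
  Refinery3→D3: 50 kL
Total cost = 850.

850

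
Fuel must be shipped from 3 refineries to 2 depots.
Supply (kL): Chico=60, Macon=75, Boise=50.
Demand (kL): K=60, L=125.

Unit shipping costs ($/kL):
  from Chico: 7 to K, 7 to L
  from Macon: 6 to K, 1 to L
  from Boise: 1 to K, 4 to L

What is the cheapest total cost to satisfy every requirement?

545

An optimal shipping plan:
  Chico->K: 10 × $7 = $70
  Chico->L: 50 × $7 = $350
  Macon->L: 75 × $1 = $75
  Boise->K: 50 × $1 = $50
Total = 70 + 350 + 75 + 50 = $545.
(Supply check: Chico ships 60; Macon ships 75; Boise ships 50.)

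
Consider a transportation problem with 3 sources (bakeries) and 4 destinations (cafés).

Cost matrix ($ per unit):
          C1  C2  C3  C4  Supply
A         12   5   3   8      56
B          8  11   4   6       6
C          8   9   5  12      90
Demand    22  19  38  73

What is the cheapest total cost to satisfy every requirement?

1153

An optimal shipping plan:
  A→C2: 19 × $5 = $95
  A→C4: 37 × $8 = $296
  B→C4: 6 × $6 = $36
  C→C1: 22 × $8 = $176
  C→C3: 38 × $5 = $190
  C→C4: 30 × $12 = $360
Total = 95 + 296 + 36 + 176 + 190 + 360 = $1153.
(Supply check: A ships 56; B ships 6; C ships 90.)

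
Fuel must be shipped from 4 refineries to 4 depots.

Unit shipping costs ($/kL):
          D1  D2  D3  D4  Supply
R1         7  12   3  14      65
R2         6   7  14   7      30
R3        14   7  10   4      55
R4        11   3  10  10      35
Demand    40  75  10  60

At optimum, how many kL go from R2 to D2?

25

The minimum-cost plan:
  R1->D1: 40 kL
  R1->D2: 15 kL
  R1->D3: 10 kL
  R2->D2: 25 kL
  R2->D4: 5 kL
  R3->D4: 55 kL
  R4->D2: 35 kL
Total cost = $1025.
So R2→D2 carries 25 kL.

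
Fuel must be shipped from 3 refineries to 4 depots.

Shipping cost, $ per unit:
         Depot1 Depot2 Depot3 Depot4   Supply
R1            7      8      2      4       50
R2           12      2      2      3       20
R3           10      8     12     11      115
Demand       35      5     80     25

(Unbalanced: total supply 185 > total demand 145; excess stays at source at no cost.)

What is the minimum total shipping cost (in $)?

925

An optimal shipping plan:
  R1→Depot3: 50 kL
  R2→Depot3: 20 kL
  R3→Depot1: 35 kL
  R3→Depot2: 5 kL
  R3→Depot3: 10 kL
  R3→Depot4: 25 kL
Total cost = $925.
(Supply check: R1 ships 50; R2 ships 20; R3 ships 75.)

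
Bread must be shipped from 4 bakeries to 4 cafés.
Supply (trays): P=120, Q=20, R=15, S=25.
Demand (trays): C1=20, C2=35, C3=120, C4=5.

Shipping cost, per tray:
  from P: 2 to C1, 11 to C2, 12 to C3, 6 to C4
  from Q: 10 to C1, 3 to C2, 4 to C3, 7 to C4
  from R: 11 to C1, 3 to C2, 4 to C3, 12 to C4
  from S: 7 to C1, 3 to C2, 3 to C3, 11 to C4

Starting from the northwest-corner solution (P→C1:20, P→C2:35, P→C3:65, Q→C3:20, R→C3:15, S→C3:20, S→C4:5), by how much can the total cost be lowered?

70

Current plan cost = 20·2 + 35·11 + 65·12 + 20·4 + 15·4 + 20·3 + 5·11 = 1460.
Optimal plan:
  P to C1: 20 × 2 = 40
  P to C2: 35 × 11 = 385
  P to C3: 60 × 12 = 720
  P to C4: 5 × 6 = 30
  Q to C3: 20 × 4 = 80
  R to C3: 15 × 4 = 60
  S to C3: 25 × 3 = 75
Optimal cost = 1390.
Saving = 1460 − 1390 = 70.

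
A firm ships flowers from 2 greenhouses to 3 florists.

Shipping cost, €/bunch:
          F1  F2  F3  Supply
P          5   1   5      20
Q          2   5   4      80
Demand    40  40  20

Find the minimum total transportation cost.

280

Optimal allocation:
  P–F2: 20 × €1 = €20
  Q–F1: 40 × €2 = €80
  Q–F2: 20 × €5 = €100
  Q–F3: 20 × €4 = €80
Total = 20 + 80 + 100 + 80 = €280.
(Supply check: P ships 20; Q ships 80.)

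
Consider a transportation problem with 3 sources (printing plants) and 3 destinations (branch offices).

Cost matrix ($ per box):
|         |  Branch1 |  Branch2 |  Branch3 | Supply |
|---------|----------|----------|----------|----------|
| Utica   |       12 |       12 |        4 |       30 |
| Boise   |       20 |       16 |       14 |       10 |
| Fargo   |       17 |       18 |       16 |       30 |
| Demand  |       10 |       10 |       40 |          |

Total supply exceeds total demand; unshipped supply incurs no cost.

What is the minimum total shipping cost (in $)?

A cheapest plan:
  Utica–Branch3: 30 × $4 = $120
  Boise–Branch2: 10 × $16 = $160
  Fargo–Branch1: 10 × $17 = $170
  Fargo–Branch3: 10 × $16 = $160
Total = 120 + 160 + 170 + 160 = $610.

610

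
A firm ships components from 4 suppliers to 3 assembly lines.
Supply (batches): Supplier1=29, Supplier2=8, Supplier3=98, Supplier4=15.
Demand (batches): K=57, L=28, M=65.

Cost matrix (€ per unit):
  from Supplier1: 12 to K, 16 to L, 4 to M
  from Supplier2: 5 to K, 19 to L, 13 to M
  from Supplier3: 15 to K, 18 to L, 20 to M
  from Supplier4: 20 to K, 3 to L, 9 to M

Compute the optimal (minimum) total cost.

One minimum-cost allocation:
  Supplier1–M: 29 × €4 = €116
  Supplier2–K: 8 × €5 = €40
  Supplier3–K: 49 × €15 = €735
  Supplier3–L: 13 × €18 = €234
  Supplier3–M: 36 × €20 = €720
  Supplier4–L: 15 × €3 = €45
Total = 116 + 40 + 735 + 234 + 720 + 45 = €1890.
(Supply check: Supplier1 ships 29; Supplier2 ships 8; Supplier3 ships 98; Supplier4 ships 15.)

1890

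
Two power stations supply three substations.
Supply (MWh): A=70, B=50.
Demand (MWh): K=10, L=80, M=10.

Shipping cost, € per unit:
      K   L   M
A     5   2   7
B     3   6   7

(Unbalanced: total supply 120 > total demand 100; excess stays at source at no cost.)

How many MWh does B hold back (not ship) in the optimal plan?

20

Minimum-cost shipments:
  A–L: 70 × €2 = €140
  B–K: 10 × €3 = €30
  B–L: 10 × €6 = €60
  B–M: 10 × €7 = €70
Total cost = €300.
B ships 30 of its 50, leaving 20.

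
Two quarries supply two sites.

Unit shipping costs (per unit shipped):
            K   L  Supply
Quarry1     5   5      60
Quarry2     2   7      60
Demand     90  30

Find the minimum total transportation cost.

420

An optimal shipping plan:
  Quarry1->K: 30 × 5 = 150
  Quarry1->L: 30 × 5 = 150
  Quarry2->K: 60 × 2 = 120
Total = 150 + 150 + 120 = 420.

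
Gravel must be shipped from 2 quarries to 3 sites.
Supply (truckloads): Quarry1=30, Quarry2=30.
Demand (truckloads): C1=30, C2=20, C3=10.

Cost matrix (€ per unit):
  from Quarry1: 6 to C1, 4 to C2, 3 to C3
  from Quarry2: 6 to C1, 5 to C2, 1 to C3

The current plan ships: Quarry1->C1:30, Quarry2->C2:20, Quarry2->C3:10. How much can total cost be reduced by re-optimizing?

20

Current plan cost = 30·6 + 20·5 + 10·1 = €290.
Optimal plan:
  Quarry1→C1: 10 × €6 = €60
  Quarry1→C2: 20 × €4 = €80
  Quarry2→C1: 20 × €6 = €120
  Quarry2→C3: 10 × €1 = €10
Optimal cost = €270.
Saving = 290 − 270 = €20.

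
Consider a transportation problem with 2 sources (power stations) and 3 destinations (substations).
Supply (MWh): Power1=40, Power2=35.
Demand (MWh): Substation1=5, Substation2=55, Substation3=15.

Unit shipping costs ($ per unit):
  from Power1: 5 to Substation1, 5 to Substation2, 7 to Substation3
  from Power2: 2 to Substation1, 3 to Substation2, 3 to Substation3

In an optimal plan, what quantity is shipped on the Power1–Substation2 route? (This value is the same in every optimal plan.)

40

The minimum-cost plan:
  Power1–Substation2: 40 × $5 = $200
  Power2–Substation1: 5 × $2 = $10
  Power2–Substation2: 15 × $3 = $45
  Power2–Substation3: 15 × $3 = $45
Total cost = $300.
So Power1→Substation2 carries 40 MWh.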